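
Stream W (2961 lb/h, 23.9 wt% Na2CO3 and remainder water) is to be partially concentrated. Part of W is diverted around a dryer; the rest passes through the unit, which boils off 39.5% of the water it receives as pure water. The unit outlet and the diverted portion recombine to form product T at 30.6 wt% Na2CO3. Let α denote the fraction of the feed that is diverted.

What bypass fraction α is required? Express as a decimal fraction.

0.272

All 2961×0.239 = 707.68 lb/h of Na2CO3 reaches T, so T = 707.68/0.306 = 2312.7 lb/h and vapour = 648.32 lb/h.
The evaporator receives (1−α)·2961 of feed at 0.761 water and removes 0.395 of that water:
0.395×0.761×(1−α)×2961 = 648.32
(1−α) = 648.32/890.06 = 0.7284;  α = 0.2716.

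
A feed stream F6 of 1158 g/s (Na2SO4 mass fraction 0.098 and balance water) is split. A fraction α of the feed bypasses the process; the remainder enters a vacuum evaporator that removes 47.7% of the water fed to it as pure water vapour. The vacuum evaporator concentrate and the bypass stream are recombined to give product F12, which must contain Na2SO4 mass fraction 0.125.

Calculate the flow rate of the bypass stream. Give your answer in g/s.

576.7 g/s

All 1158×0.098 = 113.48 g/s of Na2SO4 reaches F12, so F12 = 113.48/0.125 = 907.87 g/s and vapour = 250.13 g/s.
The evaporator receives (1−α)·1158 of feed at 0.902 water and removes 0.477 of that water:
0.477×0.902×(1−α)×1158 = 250.13
(1−α) = 250.13/498.23 = 0.5020;  α = 0.4980.
Bypass flow = 0.4980×1158 = 576.65 g/s.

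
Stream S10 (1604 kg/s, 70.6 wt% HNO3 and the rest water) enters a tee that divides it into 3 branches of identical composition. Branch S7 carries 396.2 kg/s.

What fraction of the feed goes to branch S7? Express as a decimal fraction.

Fraction to S7 = 396.2/1604 = 0.2470.

0.247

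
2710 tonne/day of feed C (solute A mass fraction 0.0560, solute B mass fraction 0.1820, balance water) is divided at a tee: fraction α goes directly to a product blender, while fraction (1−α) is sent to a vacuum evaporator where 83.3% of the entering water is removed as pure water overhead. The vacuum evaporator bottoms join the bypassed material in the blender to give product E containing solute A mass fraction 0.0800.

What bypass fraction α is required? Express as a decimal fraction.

All 2710×0.056 = 151.76 tonne/day of solute A reaches E, so E = 151.76/0.080 = 1897 tonne/day and vapour = 813 tonne/day.
The evaporator receives (1−α)·2710 of feed at 0.762 water and removes 0.833 of that water:
0.833×0.762×(1−α)×2710 = 813
(1−α) = 813/1720.2 = 0.4726;  α = 0.5274.

0.527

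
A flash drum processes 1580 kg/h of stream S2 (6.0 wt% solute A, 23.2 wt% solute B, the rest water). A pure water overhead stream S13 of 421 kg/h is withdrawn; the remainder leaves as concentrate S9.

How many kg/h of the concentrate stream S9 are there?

Concentrate = 1580 − 421 = 1159 kg/h.

1159 kg/h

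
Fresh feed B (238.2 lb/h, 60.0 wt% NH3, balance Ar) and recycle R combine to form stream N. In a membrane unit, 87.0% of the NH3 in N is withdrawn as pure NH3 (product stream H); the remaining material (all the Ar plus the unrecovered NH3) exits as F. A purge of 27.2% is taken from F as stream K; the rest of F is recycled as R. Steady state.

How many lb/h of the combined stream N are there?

Ar enters only via B and leaves only via the purge: 238.2×0.400 = 0.272×(Ar in F), and the membrane unit passes all Ar, so Ar in N = Ar in F = 350.29 lb/h.
NH3 in N: m_A = 238.2×0.600 + (1−0.272)·(1−0.870)·m_A, so m_A = 142.92/0.9054 = 157.86 lb/h.
N = 157.86 + 350.29 = 508.15 lb/h.

508.2 lb/h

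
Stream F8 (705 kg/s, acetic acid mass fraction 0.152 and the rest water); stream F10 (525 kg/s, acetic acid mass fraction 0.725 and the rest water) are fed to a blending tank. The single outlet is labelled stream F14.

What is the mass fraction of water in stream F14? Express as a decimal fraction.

0.603

Total flow out = 705 + 525 = 1230 kg/s.
water in = 705×0.848 + 525×0.275 = 742.22 kg/s.
water mass fraction in F14 = 742.22/1230 = 0.603.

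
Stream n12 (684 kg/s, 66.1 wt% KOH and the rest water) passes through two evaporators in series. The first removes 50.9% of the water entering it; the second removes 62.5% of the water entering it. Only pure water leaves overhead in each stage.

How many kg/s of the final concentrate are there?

water in feed = 684×0.339 = 231.88 kg/s.
After stage 1: water left = (1−0.509)×231.88 = 113.85; stream total = 565.98 kg/s.
After stage 2: water left = (1−0.625)×113.85 = 42.694; final concentrate = 494.82 kg/s.

494.8 kg/s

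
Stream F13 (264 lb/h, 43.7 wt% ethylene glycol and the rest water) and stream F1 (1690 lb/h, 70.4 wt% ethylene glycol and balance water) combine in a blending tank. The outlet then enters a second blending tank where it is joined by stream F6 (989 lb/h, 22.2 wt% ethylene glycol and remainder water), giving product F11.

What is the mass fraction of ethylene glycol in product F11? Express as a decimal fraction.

Overall, product flow = 2943 lb/h.
ethylene glycol in = 264×0.437 + 1690×0.704 + 989×0.222 = 1524.7 lb/h.
ethylene glycol fraction in F11 = 0.518.

0.518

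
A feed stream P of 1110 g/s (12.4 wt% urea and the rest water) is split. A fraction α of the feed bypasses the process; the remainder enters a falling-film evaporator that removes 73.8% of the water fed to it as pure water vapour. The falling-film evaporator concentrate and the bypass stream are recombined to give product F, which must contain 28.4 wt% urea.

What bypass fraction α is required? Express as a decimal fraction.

0.129

All 1110×0.124 = 137.64 g/s of urea reaches F, so F = 137.64/0.284 = 484.65 g/s and vapour = 625.35 g/s.
The evaporator receives (1−α)·1110 of feed at 0.876 water and removes 0.738 of that water:
0.738×0.876×(1−α)×1110 = 625.35
(1−α) = 625.35/717.6 = 0.8714;  α = 0.1286.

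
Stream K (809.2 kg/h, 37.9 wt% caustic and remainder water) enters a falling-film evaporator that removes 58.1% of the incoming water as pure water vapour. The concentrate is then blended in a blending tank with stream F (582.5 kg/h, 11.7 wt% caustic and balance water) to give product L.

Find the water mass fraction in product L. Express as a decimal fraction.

Vapour removed = 0.581×0.621×809.2 = 291.96 kg/h; concentrate = 517.24 kg/h.
water reaching the mixer = 210.55 (from concentrate) + 582.5×0.883 = 724.9 kg/h.
Product flow = 517.24 + 582.5 = 1099.7 kg/h; water fraction = 0.659.

0.659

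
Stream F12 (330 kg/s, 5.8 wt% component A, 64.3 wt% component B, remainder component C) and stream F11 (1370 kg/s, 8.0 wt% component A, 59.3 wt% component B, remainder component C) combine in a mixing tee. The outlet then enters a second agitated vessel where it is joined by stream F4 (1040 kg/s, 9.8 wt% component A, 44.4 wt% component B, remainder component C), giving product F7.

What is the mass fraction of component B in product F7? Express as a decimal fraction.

Overall, product flow = 2740 kg/s.
component B in = 330×0.643 + 1370×0.593 + 1040×0.444 = 1486.4 kg/s.
component B fraction in F7 = 0.5425.

0.5425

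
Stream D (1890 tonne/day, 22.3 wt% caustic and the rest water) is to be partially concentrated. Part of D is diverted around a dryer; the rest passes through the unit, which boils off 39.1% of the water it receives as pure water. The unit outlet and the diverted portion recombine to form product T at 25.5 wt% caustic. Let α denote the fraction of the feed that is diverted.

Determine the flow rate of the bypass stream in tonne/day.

All 1890×0.223 = 421.47 tonne/day of caustic reaches T, so T = 421.47/0.255 = 1652.8 tonne/day and vapour = 237.18 tonne/day.
The evaporator receives (1−α)·1890 of feed at 0.777 water and removes 0.391 of that water:
0.391×0.777×(1−α)×1890 = 237.18
(1−α) = 237.18/574.2 = 0.4131;  α = 0.5869.
Bypass flow = 0.5869×1890 = 1109.3 tonne/day.

1109 tonne/day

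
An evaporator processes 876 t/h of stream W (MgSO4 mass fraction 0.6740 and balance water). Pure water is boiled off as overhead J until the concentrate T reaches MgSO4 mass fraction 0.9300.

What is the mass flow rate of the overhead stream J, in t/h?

241.1 t/h

MgSO4 is conserved: 876×0.674 = 590.42 t/h all reports to the concentrate.
Concentrate = 590.42/(target fraction) = 634.86 t/h.
Overhead = 876 − 634.86 = 241.14 t/h.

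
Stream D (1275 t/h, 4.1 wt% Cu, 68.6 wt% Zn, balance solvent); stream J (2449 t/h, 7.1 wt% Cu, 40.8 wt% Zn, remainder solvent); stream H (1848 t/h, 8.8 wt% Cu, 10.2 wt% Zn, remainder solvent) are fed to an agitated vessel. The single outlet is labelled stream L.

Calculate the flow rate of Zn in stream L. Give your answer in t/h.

Zn out = Zn in = 1275×0.686 + 2449×0.408 + 1848×0.102 = 2062.3 t/h.

2062 t/h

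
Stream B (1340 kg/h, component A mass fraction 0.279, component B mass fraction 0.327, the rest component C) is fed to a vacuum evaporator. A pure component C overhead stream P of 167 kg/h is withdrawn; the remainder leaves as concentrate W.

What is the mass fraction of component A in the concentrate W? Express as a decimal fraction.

0.319

component A is not removed: 1340×0.279 = 373.86 kg/h of component A enters W.
Concentrate = 1340 − 167 = 1173 kg/h.
Mass fraction = 373.86/1173 = 0.319.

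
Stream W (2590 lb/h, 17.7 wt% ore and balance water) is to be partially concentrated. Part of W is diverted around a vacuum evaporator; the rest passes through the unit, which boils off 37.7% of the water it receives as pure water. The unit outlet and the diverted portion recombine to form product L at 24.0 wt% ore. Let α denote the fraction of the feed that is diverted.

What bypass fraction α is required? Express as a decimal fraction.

All 2590×0.177 = 458.43 lb/h of ore reaches L, so L = 458.43/0.240 = 1910.1 lb/h and vapour = 679.88 lb/h.
The evaporator receives (1−α)·2590 of feed at 0.823 water and removes 0.377 of that water:
0.377×0.823×(1−α)×2590 = 679.88
(1−α) = 679.88/803.6 = 0.8460;  α = 0.1540.

0.154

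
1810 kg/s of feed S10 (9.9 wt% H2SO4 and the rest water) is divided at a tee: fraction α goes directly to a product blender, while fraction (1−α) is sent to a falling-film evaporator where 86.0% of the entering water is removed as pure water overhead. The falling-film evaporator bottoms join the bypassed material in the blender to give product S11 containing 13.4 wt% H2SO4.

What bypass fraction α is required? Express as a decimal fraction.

0.663

All 1810×0.099 = 179.19 kg/s of H2SO4 reaches S11, so S11 = 179.19/0.134 = 1337.2 kg/s and vapour = 472.76 kg/s.
The evaporator receives (1−α)·1810 of feed at 0.901 water and removes 0.860 of that water:
0.860×0.901×(1−α)×1810 = 472.76
(1−α) = 472.76/1402.5 = 0.3371;  α = 0.6629.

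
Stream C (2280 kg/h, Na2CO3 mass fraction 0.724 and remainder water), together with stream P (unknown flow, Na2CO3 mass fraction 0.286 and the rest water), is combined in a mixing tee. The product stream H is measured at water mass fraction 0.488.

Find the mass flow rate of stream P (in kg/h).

2139 kg/h

Let P be the unknown flow. Total out = 2280 + P.
water balance: 629.28 + 0.714·P = 0.488·(2280 + P)
(0.714 − 0.488)·P = 0.488×2280 − 629.28 = 483.36
P = 483.36 / 0.226 = 2138.8 kg/h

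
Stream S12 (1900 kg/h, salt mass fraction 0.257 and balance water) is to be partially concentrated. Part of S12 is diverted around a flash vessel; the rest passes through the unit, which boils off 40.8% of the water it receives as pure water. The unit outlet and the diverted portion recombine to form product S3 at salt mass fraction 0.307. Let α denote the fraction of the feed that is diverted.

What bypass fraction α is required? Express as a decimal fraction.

0.463

All 1900×0.257 = 488.3 kg/h of salt reaches S3, so S3 = 488.3/0.307 = 1590.6 kg/h and vapour = 309.45 kg/h.
The evaporator receives (1−α)·1900 of feed at 0.743 water and removes 0.408 of that water:
0.408×0.743×(1−α)×1900 = 309.45
(1−α) = 309.45/575.97 = 0.5373;  α = 0.4627.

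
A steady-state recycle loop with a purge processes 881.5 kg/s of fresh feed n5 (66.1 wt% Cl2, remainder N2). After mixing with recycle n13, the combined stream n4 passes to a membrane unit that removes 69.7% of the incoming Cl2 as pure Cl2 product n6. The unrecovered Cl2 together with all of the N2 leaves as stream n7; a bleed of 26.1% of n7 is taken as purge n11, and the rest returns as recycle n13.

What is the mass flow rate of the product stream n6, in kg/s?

523.3 kg/s

Cl2 in n4: m_A = 881.5×0.661 + (1−0.261)·(1−0.697)·m_A, so m_A = 582.67/0.7761 = 750.79 kg/s.
Product n6 = 0.697×750.79 = 523.3 kg/s.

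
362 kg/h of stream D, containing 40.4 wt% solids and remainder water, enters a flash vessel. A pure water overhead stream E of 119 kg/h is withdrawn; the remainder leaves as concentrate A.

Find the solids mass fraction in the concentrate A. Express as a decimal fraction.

0.602

solids is not removed: 362×0.404 = 146.25 kg/h of solids enters A.
Concentrate = 362 − 119 = 243 kg/h.
Mass fraction = 146.25/243 = 0.602.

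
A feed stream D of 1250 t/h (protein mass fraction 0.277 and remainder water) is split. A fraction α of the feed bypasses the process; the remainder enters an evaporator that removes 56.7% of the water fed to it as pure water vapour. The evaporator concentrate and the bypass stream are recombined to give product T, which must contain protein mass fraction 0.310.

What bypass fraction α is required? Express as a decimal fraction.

All 1250×0.277 = 346.25 t/h of protein reaches T, so T = 346.25/0.310 = 1116.9 t/h and vapour = 133.06 t/h.
The evaporator receives (1−α)·1250 of feed at 0.723 water and removes 0.567 of that water:
0.567×0.723×(1−α)×1250 = 133.06
(1−α) = 133.06/512.43 = 0.2597;  α = 0.7403.

0.740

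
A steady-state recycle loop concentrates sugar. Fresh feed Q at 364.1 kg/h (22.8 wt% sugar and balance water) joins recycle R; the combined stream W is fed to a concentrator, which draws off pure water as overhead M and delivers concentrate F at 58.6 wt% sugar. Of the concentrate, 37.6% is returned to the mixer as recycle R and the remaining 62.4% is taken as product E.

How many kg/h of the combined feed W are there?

Overall sugar balance (none leaves overhead): sugar in fresh feed = sugar in product, i.e. 364.1×0.228 = (1−0.376)·F·0.586.
F = 83.015/(0.586×0.624) = 227.02 kg/h.
Recycle R = 0.376×227.02 = 85.361 kg/h.
Combined feed W = 364.1 + 85.361 = 449.46 kg/h.

449.5 kg/h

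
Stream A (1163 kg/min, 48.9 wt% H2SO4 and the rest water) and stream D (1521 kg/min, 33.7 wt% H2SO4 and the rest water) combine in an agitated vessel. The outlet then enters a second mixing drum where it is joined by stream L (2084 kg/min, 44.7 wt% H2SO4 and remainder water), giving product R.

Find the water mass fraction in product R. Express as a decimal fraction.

Overall, product flow = 4768 kg/min.
water in = 1163×0.511 + 1521×0.663 + 2084×0.553 = 2755.2 kg/min.
water fraction in R = 0.578.

0.578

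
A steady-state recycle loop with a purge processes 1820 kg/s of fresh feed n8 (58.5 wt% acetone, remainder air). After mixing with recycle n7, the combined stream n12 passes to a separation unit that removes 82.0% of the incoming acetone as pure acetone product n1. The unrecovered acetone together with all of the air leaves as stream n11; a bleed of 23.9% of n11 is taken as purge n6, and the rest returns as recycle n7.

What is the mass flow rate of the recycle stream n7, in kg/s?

air enters only via n8 and leaves only via the purge: 1820×0.415 = 0.239×(air in n11), and the separation unit passes all air, so air in n12 = air in n11 = 3160.3 kg/s.
acetone in n12: m_A = 1820×0.585 + (1−0.239)·(1−0.820)·m_A, so m_A = 1064.7/0.8630 = 1233.7 kg/s.
n11 = (1−0.820)×1233.7 + 3160.3 = 3382.3 kg/s.
Recycle n7 = (1−0.239)×3382.3 = 2573.9 kg/s.

2574 kg/s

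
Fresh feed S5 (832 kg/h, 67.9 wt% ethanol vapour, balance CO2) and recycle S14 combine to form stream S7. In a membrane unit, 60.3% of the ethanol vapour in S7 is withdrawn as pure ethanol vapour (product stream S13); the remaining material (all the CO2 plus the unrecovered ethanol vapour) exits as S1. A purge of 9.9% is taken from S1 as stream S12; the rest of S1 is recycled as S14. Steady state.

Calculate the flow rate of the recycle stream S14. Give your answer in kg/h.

CO2 enters only via S5 and leaves only via the purge: 832×0.321 = 0.099×(CO2 in S1), and the membrane unit passes all CO2, so CO2 in S7 = CO2 in S1 = 2697.7 kg/h.
ethanol vapour in S7: m_A = 832×0.679 + (1−0.099)·(1−0.603)·m_A, so m_A = 564.93/0.6423 = 879.54 kg/h.
S1 = (1−0.603)×879.54 + 2697.7 = 3046.9 kg/h.
Recycle S14 = (1−0.099)×3046.9 = 2745.2 kg/h.

2745 kg/h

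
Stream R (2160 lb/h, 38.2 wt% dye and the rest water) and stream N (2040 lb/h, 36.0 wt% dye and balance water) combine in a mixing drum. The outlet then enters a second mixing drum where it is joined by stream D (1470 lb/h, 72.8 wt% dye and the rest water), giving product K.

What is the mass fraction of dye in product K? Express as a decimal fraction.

Overall, product flow = 5670 lb/h.
dye in = 2160×0.382 + 2040×0.360 + 1470×0.728 = 2629.7 lb/h.
dye fraction in K = 0.464.

0.464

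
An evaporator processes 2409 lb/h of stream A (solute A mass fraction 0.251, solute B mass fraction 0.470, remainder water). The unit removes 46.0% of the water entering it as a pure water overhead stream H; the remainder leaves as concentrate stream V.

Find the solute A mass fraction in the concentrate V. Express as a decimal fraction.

0.288

solute A is not removed: 2409×0.251 = 604.66 lb/h of solute A enters V.
water entering = 2409×0.279 = 672.11 lb/h; overhead removed = 0.460×672.11 = 309.17 lb/h.
Concentrate = 2409 − 309.17 = 2099.8 lb/h.
Mass fraction = 604.66/2099.8 = 0.288.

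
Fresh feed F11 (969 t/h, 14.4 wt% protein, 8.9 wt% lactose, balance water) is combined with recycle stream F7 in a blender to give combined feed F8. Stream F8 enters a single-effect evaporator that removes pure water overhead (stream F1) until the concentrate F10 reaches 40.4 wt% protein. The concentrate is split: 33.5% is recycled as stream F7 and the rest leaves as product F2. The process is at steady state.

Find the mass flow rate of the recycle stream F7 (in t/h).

174 t/h

Overall protein balance (none leaves overhead): protein in fresh feed = protein in product, i.e. 969×0.144 = (1−0.335)·F10·0.404.
F10 = 139.54/(0.404×0.665) = 519.38 t/h.
Recycle F7 = 0.335×519.38 = 173.99 t/h.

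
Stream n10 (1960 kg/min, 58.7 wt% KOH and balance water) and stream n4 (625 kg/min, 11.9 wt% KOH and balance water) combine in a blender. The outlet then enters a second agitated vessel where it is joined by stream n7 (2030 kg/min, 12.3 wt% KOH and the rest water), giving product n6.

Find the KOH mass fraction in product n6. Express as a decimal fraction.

Overall, product flow = 4615 kg/min.
KOH in = 1960×0.587 + 625×0.119 + 2030×0.123 = 1474.6 kg/min.
KOH fraction in n6 = 0.320.

0.320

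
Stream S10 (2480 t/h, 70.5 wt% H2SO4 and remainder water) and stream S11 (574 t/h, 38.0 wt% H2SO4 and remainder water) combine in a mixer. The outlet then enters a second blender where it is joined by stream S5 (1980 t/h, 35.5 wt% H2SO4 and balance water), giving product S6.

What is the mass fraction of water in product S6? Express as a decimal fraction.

Overall, product flow = 5034 t/h.
water in = 2480×0.295 + 574×0.620 + 1980×0.645 = 2364.6 t/h.
water fraction in S6 = 0.470.

0.470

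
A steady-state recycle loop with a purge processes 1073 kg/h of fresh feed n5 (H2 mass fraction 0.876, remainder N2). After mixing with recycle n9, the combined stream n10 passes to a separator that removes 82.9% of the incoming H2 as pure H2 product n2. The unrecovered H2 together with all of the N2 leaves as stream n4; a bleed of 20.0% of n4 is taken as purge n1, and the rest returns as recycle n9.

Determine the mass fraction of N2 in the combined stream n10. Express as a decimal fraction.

N2 enters only via n5 and leaves only via the purge: 1073×0.124 = 0.200×(N2 in n4), and the separator passes all N2, so N2 in n10 = N2 in n4 = 665.26 kg/h.
H2 in n10: m_A = 1073×0.876 + (1−0.200)·(1−0.829)·m_A, so m_A = 939.95/0.8632 = 1088.9 kg/h.
n10 = 1088.9 + 665.26 = 1754.2 kg/h.
N2 fraction in n10 = 665.26/1754.2 = 0.379.

0.379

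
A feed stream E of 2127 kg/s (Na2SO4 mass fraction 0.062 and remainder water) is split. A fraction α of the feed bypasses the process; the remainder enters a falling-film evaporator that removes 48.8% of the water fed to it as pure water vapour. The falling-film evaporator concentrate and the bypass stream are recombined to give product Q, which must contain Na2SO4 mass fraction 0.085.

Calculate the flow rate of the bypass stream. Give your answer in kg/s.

869.7 kg/s

All 2127×0.062 = 131.87 kg/s of Na2SO4 reaches Q, so Q = 131.87/0.085 = 1551.5 kg/s and vapour = 575.54 kg/s.
The evaporator receives (1−α)·2127 of feed at 0.938 water and removes 0.488 of that water:
0.488×0.938×(1−α)×2127 = 575.54
(1−α) = 575.54/973.62 = 0.5911;  α = 0.4089.
Bypass flow = 0.4089×2127 = 869.66 kg/s.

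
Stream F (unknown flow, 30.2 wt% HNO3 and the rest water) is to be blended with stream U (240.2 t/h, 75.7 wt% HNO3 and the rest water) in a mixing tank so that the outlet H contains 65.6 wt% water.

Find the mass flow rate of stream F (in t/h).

2362 t/h

Let F be the unknown flow. Total out = 240.2 + F.
water balance: 58.369 + 0.698·F = 0.656·(240.2 + F)
(0.698 − 0.656)·F = 0.656×240.2 − 58.369 = 99.203
F = 99.203 / 0.042 = 2362 t/h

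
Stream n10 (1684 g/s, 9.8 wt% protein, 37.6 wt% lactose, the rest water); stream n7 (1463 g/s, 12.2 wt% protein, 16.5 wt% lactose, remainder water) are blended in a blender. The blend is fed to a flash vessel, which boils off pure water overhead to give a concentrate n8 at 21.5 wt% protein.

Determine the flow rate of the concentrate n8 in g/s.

1598 g/s

protein entering = 1684×0.098 + 1463×0.122 = 343.52 g/s.
All protein reports to n8, so n8 = 343.52/0.215 = 1597.8 g/s.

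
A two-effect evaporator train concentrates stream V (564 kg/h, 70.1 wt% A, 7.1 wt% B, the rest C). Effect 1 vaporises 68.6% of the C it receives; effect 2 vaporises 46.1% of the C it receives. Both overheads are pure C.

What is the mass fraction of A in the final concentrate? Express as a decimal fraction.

0.865

C in feed = 564×0.228 = 128.59 kg/h.
After stage 1: C left = (1−0.686)×128.59 = 40.378; stream total = 475.79 kg/h.
After stage 2: C left = (1−0.461)×40.378 = 21.764; final concentrate = 457.17 kg/h.
A fraction = 395.36/457.17 = 0.865.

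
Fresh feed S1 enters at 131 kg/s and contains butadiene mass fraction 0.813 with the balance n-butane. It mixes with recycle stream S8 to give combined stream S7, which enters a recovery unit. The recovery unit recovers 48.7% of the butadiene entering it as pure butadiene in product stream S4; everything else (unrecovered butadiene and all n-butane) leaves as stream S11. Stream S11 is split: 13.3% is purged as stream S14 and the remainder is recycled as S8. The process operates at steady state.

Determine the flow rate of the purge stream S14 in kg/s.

37.58 kg/s

n-butane enters only via S1 and leaves only via the purge: 131×0.187 = 0.133×(n-butane in S11), and the recovery unit passes all n-butane, so n-butane in S7 = n-butane in S11 = 184.19 kg/s.
butadiene in S7: m_A = 131×0.813 + (1−0.133)·(1−0.487)·m_A, so m_A = 106.5/0.5552 = 191.82 kg/s.
S11 = (1−0.487)×191.82 + 184.19 = 282.59 kg/s.
Purge S14 = 0.133×282.59 = 37.585 kg/s.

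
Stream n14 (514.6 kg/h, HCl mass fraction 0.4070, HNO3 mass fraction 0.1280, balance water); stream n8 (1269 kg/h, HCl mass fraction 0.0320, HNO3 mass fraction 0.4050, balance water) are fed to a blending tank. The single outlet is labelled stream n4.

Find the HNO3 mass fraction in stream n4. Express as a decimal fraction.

0.3251

Total flow out = 514.6 + 1269 = 1783.6 kg/h.
HNO3 in = 514.6×0.128 + 1269×0.405 = 579.81 kg/h.
HNO3 mass fraction in n4 = 579.81/1783.6 = 0.3251.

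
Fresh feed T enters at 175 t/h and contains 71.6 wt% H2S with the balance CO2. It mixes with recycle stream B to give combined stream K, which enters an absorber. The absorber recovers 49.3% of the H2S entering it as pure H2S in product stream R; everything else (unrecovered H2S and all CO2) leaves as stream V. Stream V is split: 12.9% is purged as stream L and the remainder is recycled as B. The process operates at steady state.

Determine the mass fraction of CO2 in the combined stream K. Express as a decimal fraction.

CO2 enters only via T and leaves only via the purge: 175×0.284 = 0.129×(CO2 in V), and the absorber passes all CO2, so CO2 in K = CO2 in V = 385.27 t/h.
H2S in K: m_A = 175×0.716 + (1−0.129)·(1−0.493)·m_A, so m_A = 125.3/0.5584 = 224.39 t/h.
K = 224.39 + 385.27 = 609.66 t/h.
CO2 fraction in K = 385.27/609.66 = 0.632.

0.632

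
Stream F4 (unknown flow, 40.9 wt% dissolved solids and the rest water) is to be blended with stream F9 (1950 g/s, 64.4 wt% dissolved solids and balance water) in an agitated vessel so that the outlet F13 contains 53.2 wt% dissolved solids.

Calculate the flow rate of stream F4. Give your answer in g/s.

Let F4 be the unknown flow. Total out = 1950 + F4.
dissolved solids balance: 1255.8 + 0.409·F4 = 0.532·(1950 + F4)
(0.409 − 0.532)·F4 = 0.532×1950 − 1255.8 = -218.4
F4 = -218.4 / -0.123 = 1775.6 g/s

1776 g/s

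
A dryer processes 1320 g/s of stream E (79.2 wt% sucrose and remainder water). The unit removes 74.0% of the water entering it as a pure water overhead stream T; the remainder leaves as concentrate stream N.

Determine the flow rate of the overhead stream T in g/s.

203.2 g/s

water entering = 1320×0.208 = 274.56 g/s; overhead removed = 0.740×274.56 = 203.17 g/s.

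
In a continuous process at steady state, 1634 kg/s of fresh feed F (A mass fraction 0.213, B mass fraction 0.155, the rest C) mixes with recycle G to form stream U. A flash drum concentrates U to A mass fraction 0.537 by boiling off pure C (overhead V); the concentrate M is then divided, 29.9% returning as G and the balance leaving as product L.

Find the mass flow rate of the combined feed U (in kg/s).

Overall A balance (none leaves overhead): A in fresh feed = A in product, i.e. 1634×0.213 = (1−0.299)·M·0.537.
M = 348.04/(0.537×0.701) = 924.57 kg/s.
Recycle G = 0.299×924.57 = 276.45 kg/s.
Combined feed U = 1634 + 276.45 = 1910.4 kg/s.

1910 kg/s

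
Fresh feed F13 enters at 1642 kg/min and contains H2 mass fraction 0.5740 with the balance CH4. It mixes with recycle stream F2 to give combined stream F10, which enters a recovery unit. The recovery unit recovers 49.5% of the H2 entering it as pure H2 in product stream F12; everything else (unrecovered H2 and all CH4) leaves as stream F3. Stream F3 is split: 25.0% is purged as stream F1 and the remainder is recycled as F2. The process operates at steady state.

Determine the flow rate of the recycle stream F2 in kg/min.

2673 kg/min

CH4 enters only via F13 and leaves only via the purge: 1642×0.426 = 0.250×(CH4 in F3), and the recovery unit passes all CH4, so CH4 in F10 = CH4 in F3 = 2798 kg/min.
H2 in F10: m_A = 1642×0.574 + (1−0.250)·(1−0.495)·m_A, so m_A = 942.51/0.6212 = 1517.1 kg/min.
F3 = (1−0.495)×1517.1 + 2798 = 3564.1 kg/min.
Recycle F2 = (1−0.250)×3564.1 = 2673.1 kg/min.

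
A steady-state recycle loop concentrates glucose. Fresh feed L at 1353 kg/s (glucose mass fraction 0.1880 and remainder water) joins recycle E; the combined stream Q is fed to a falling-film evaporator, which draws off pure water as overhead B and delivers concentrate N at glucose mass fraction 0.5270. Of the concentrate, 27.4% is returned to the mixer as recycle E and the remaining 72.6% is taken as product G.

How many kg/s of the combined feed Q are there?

1535 kg/s

Overall glucose balance (none leaves overhead): glucose in fresh feed = glucose in product, i.e. 1353×0.188 = (1−0.274)·N·0.527.
N = 254.36/(0.527×0.726) = 664.83 kg/s.
Recycle E = 0.274×664.83 = 182.16 kg/s.
Combined feed Q = 1353 + 182.16 = 1535.2 kg/s.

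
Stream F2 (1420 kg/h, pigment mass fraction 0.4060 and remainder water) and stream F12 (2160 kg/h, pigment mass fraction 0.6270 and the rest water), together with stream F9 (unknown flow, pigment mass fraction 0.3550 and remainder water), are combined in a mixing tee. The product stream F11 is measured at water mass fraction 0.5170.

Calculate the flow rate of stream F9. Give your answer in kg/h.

1576 kg/h

Let F9 be the unknown flow. Total out = 3580 + F9.
water balance: 1649.2 + 0.645·F9 = 0.517·(3580 + F9)
(0.645 − 0.517)·F9 = 0.517×3580 − 1649.2 = 201.7
F9 = 201.7 / 0.128 = 1575.8 kg/h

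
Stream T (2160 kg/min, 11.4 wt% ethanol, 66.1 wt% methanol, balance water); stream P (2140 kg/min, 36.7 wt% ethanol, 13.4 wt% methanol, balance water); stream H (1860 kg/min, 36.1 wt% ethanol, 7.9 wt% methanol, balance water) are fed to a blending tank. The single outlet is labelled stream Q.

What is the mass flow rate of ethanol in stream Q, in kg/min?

ethanol out = ethanol in = 2160×0.114 + 2140×0.367 + 1860×0.361 = 1703.1 kg/min.

1703 kg/min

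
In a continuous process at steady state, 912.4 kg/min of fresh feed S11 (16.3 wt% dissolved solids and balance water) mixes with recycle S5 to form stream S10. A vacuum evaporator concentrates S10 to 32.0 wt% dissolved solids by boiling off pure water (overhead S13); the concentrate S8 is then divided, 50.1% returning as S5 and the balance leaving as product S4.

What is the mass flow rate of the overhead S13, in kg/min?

Overall dissolved solids balance (none leaves overhead): dissolved solids in fresh feed = dissolved solids in product, i.e. 912.4×0.163 = (1−0.501)·S8·0.320.
S8 = 148.72/(0.320×0.499) = 931.37 kg/min.
Recycle S5 = 0.501×931.37 = 466.62 kg/min.
Combined feed S10 = 912.4 + 466.62 = 1379 kg/min.
Overhead S13 = S10 − S8 = 1379 − 931.37 = 447.65 kg/min.

447.6 kg/min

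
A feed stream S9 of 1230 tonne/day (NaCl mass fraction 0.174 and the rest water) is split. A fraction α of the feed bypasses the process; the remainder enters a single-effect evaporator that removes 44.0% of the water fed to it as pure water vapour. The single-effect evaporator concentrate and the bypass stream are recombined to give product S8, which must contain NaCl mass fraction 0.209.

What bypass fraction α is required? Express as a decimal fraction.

0.539

All 1230×0.174 = 214.02 tonne/day of NaCl reaches S8, so S8 = 214.02/0.209 = 1024 tonne/day and vapour = 205.98 tonne/day.
The evaporator receives (1−α)·1230 of feed at 0.826 water and removes 0.440 of that water:
0.440×0.826×(1−α)×1230 = 205.98
(1−α) = 205.98/447.03 = 0.4608;  α = 0.5392.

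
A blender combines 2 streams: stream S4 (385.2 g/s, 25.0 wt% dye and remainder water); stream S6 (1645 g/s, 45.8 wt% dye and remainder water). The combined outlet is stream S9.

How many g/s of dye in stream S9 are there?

dye out = dye in = 385.2×0.250 + 1645×0.458 = 849.71 g/s.

849.7 g/s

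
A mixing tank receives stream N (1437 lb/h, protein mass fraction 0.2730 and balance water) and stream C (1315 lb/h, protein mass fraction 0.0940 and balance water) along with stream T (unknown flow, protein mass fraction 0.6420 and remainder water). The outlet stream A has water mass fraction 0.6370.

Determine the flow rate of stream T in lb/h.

Let T be the unknown flow. Total out = 2752 + T.
water balance: 2236.1 + 0.358·T = 0.637·(2752 + T)
(0.358 − 0.637)·T = 0.637×2752 − 2236.1 = -483.06
T = -483.06 / -0.279 = 1731.4 lb/h

1731 lb/h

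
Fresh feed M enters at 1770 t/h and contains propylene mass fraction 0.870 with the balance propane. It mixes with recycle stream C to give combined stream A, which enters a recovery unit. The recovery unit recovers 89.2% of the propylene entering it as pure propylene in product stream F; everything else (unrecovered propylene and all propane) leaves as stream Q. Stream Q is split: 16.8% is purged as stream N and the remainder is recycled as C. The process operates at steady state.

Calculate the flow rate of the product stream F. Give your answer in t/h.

1509 t/h

propylene in A: m_A = 1770×0.870 + (1−0.168)·(1−0.892)·m_A, so m_A = 1539.9/0.9101 = 1691.9 t/h.
Product F = 0.892×1691.9 = 1509.2 t/h.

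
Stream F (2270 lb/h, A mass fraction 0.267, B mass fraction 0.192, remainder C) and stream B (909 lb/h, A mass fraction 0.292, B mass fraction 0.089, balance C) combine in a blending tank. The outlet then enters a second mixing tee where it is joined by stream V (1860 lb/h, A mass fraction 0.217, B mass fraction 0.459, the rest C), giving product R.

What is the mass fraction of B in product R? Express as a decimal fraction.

0.272

Overall, product flow = 5039 lb/h.
B in = 2270×0.192 + 909×0.089 + 1860×0.459 = 1370.5 lb/h.
B fraction in R = 0.272.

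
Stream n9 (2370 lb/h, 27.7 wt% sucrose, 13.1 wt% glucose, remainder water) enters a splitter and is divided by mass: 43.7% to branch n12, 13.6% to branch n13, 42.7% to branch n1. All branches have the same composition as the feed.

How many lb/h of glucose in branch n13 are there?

42.22 lb/h

Branch n13 total = 0.136×2370 = 322.32 lb/h.
glucose in n13 = 0.131×322.32 = 42.224 lb/h.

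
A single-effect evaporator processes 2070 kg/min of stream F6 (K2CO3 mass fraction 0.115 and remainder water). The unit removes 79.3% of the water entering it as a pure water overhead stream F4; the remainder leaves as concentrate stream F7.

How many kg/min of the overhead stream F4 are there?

water entering = 2070×0.885 = 1832 kg/min; overhead removed = 0.793×1832 = 1452.7 kg/min.

1453 kg/min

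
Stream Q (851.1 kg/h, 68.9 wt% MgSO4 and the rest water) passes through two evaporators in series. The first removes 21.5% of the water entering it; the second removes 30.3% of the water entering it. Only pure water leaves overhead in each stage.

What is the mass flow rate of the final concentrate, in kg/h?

water in feed = 851.1×0.311 = 264.69 kg/h.
After stage 1: water left = (1−0.215)×264.69 = 207.78; stream total = 794.19 kg/h.
After stage 2: water left = (1−0.303)×207.78 = 144.82; final concentrate = 731.23 kg/h.

731.2 kg/h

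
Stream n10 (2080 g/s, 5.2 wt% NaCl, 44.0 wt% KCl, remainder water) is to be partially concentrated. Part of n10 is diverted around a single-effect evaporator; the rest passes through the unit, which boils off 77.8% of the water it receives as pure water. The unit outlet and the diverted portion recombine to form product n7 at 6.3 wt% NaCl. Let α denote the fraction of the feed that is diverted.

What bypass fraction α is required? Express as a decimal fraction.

All 2080×0.052 = 108.16 g/s of NaCl reaches n7, so n7 = 108.16/0.063 = 1716.8 g/s and vapour = 363.17 g/s.
The evaporator receives (1−α)·2080 of feed at 0.508 water and removes 0.778 of that water:
0.778×0.508×(1−α)×2080 = 363.17
(1−α) = 363.17/822.07 = 0.4418;  α = 0.5582.

0.558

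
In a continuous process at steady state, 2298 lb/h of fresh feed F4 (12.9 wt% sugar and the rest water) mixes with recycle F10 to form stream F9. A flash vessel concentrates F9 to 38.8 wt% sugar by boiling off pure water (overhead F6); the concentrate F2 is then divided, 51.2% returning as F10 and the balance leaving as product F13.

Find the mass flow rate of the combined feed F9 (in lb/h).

Overall sugar balance (none leaves overhead): sugar in fresh feed = sugar in product, i.e. 2298×0.129 = (1−0.512)·F2·0.388.
F2 = 296.44/(0.388×0.488) = 1565.6 lb/h.
Recycle F10 = 0.512×1565.6 = 801.6 lb/h.
Combined feed F9 = 2298 + 801.6 = 3099.6 lb/h.

3100 lb/h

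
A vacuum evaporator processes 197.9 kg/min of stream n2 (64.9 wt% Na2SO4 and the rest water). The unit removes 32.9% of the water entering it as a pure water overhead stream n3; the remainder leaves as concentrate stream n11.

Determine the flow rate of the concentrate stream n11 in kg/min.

175 kg/min

water entering = 197.9×0.351 = 69.463 kg/min; overhead removed = 0.329×69.463 = 22.853 kg/min.
Concentrate = 197.9 − 22.853 = 175.05 kg/min.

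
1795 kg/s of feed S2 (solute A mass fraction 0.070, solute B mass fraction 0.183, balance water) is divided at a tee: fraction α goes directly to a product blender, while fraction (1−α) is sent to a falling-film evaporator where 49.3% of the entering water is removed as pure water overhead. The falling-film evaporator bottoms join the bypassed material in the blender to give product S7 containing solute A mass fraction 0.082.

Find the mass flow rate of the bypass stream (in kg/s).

1082 kg/s

All 1795×0.070 = 125.65 kg/s of solute A reaches S7, so S7 = 125.65/0.082 = 1532.3 kg/s and vapour = 262.68 kg/s.
The evaporator receives (1−α)·1795 of feed at 0.747 water and removes 0.493 of that water:
0.493×0.747×(1−α)×1795 = 262.68
(1−α) = 262.68/661.05 = 0.3974;  α = 0.6026.
Bypass flow = 0.6026×1795 = 1081.7 kg/s.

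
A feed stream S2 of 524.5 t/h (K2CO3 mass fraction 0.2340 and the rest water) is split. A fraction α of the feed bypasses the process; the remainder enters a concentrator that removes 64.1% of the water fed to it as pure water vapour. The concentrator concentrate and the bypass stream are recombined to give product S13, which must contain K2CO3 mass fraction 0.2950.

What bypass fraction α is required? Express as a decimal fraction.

0.579

All 524.5×0.234 = 122.73 t/h of K2CO3 reaches S13, so S13 = 122.73/0.295 = 416.04 t/h and vapour = 108.46 t/h.
The evaporator receives (1−α)·524.5 of feed at 0.766 water and removes 0.641 of that water:
0.641×0.766×(1−α)×524.5 = 108.46
(1−α) = 108.46/257.53 = 0.4211;  α = 0.5789.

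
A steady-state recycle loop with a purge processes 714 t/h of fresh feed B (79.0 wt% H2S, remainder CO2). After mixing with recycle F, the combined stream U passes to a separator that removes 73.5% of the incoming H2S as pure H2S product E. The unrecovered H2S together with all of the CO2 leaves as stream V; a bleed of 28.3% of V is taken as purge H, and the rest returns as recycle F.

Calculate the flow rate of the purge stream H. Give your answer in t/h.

202.2 t/h

CO2 enters only via B and leaves only via the purge: 714×0.210 = 0.283×(CO2 in V), and the separator passes all CO2, so CO2 in U = CO2 in V = 529.82 t/h.
H2S in U: m_A = 714×0.790 + (1−0.283)·(1−0.735)·m_A, so m_A = 564.06/0.8100 = 696.37 t/h.
V = (1−0.735)×696.37 + 529.82 = 714.36 t/h.
Purge H = 0.283×714.36 = 202.16 t/h.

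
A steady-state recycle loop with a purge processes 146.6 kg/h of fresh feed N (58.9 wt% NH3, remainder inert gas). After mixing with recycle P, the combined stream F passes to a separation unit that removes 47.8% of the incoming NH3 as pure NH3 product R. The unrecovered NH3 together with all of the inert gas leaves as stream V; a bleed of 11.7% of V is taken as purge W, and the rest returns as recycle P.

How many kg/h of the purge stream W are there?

70.04 kg/h

inert gas enters only via N and leaves only via the purge: 146.6×0.411 = 0.117×(inert gas in V), and the separation unit passes all inert gas, so inert gas in F = inert gas in V = 514.98 kg/h.
NH3 in F: m_A = 146.6×0.589 + (1−0.117)·(1−0.478)·m_A, so m_A = 86.347/0.5391 = 160.18 kg/h.
V = (1−0.478)×160.18 + 514.98 = 598.59 kg/h.
Purge W = 0.117×598.59 = 70.035 kg/h.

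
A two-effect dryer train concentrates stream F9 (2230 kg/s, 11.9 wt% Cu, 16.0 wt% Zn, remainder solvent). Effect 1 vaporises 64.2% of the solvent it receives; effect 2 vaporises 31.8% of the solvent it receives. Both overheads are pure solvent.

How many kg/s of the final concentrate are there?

solvent in feed = 2230×0.721 = 1607.8 kg/s.
After stage 1: solvent left = (1−0.642)×1607.8 = 575.6; stream total = 1197.8 kg/s.
After stage 2: solvent left = (1−0.318)×575.6 = 392.56; final concentrate = 1014.7 kg/s.

1015 kg/s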